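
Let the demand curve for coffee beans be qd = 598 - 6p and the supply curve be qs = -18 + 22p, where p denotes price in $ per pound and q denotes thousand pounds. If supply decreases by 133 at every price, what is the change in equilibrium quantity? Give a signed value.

Δq = -28.5

The market clears where 598 - 6p = -18 + 22p. Rearranging, 28p = 616, hence p* = 22.
Plugging p* into demand: q* = 598 - 6(22) = 466.
After the shift, supply is qs = -151 + 22p.
New equilibrium: 749 = 28p, so p = 26.75 and q = 437.5.
Δq = 437.5 - 466 = -28.5.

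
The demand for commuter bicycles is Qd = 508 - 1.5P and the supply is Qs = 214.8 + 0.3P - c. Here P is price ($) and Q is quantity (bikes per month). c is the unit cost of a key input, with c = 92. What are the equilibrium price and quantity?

P* = 214, Q* = 187

With c = 92, supply is Qs = 122.8 + 0.3P.
Equating demand and supply, 508 - 1.5P = 122.8 + 0.3P gives 1.8P = 385.2, so P* = 214.
From the demand curve, Q* = 508 - 1.5(214) = 187.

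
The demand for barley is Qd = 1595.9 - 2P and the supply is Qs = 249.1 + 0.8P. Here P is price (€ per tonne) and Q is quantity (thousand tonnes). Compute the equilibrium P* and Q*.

P* = 481, Q* = 633.9

Set Qd = Qs: 1595.9 - 2P = 249.1 + 0.8P, so 1346.8 = 2.8P and P* = 481.
Plugging P* into demand: Q* = 1595.9 - 2(481) = 633.9.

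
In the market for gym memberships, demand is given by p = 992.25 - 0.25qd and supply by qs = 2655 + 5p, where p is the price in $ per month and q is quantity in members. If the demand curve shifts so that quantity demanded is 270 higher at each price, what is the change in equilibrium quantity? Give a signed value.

Rewriting in direct form: qd = 3969 - 4p.
Equating demand and supply, 3969 - 4p = 2655 + 5p gives 9p = 1314, so p* = 146.
Then q* = 3969 - 4(146) = 3385.
After the shift, demand is qd = 4239 - 4p.
The new intersection has 1584 = 9p, i.e. p = 176, q = 3535.
Δq = 3535 - 3385 = 150.

Δq = 150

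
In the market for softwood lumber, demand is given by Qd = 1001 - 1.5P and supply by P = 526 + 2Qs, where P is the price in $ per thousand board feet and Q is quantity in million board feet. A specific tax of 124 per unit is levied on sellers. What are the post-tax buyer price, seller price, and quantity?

P_b = 663, P_s = 539, Q = 6.5

Solving each curve for Q: Qs = -263 + 0.5P.
Sellers keep P_s = P_b - 124 per unit, so supply in terms of the buyer price is Qs = -325 + 0.5P_b.
Equate demand and the shifted supply: 1001 - 1.5P_b = -325 + 0.5P_b, giving 2P_b = 1326, so P_b = 663.
Then P_s = 663 - 124 = 539 and Q = 1001 - 1.5(663) = 6.5.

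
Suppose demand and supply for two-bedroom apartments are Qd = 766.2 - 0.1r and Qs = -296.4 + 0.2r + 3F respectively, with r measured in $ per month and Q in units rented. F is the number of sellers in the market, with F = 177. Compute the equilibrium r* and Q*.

r* = 1772, Q* = 589

With F = 177, supply is Qs = 234.6 + 0.2r.
At equilibrium Qd = Qs, so 766.2 - 0.1r = 234.6 + 0.2r; collecting terms, 531.6 = 0.3r and r* = 1772.
From the demand curve, Q* = 766.2 - 0.1(1772) = 589.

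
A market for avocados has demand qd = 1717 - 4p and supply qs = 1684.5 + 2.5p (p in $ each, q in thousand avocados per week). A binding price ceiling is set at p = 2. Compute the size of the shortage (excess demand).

Evaluating both curves at the ceiling price 2 gives qd = 1709, qs = 1689.5.
Shortage = qd - qs = 1709 - 1689.5 = 19.5.

Shortage = 19.5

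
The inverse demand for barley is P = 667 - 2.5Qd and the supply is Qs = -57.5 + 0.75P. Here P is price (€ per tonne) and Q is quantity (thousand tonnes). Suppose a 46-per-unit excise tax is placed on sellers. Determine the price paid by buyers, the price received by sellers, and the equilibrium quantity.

P_b = 312, P_s = 266, Q = 142

In direct form, Qd = 266.8 - 0.4P.
With a tax of 46 on sellers, they supply based on the net price P_s = P_b - 46, so Qs = -92 + 0.75P_b.
Set Qd = Qs: 266.8 - 0.4P_b = -92 + 0.75P_b, so 358.8 = 1.15P_b and P_b = 312.
So P_s = 266 and the quantity traded is Q = 266.8 - 0.4(312) = 142.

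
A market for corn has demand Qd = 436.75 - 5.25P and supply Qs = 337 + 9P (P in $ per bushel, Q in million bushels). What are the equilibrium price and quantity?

At equilibrium Qd = Qs, so 436.75 - 5.25P = 337 + 9P; collecting terms, 99.75 = 14.25P and P* = 7.
Plugging P* into demand: Q* = 436.75 - 5.25(7) = 400.

P* = 7, Q* = 400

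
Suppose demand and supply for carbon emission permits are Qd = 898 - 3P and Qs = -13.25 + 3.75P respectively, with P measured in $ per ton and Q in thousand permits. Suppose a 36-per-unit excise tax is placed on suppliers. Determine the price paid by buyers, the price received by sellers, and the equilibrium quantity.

P_b = 155, P_s = 119, Q = 433

Suppliers keep P_s = P_b - 36 per unit, so supply in terms of the buyer price is Qs = -148.25 + 3.75P_b.
Equate demand and the shifted supply: 898 - 3P_b = -148.25 + 3.75P_b, giving 6.75P_b = 1046.25, so P_b = 155.
Then P_s = 155 - 36 = 119 and Q = 898 - 3(155) = 433.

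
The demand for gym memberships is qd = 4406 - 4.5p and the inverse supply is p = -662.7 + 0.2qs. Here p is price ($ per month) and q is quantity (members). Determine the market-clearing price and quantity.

Inverting to quantity form: qs = 3313.5 + 5p.
Equating demand and supply, 4406 - 4.5p = 3313.5 + 5p gives 9.5p = 1092.5, so p* = 115.
Then q* = 4406 - 4.5(115) = 3888.5.

p* = 115, q* = 3888.5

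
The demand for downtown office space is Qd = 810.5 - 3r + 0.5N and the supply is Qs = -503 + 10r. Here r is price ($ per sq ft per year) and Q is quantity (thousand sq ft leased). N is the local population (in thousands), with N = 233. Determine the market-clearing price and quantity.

With N = 233, demand is Qd = 927 - 3r.
The market clears where 927 - 3r = -503 + 10r. Rearranging, 13r = 1430, hence r* = 110.
Plugging r* into demand: Q* = 927 - 3(110) = 597.

r* = 110, Q* = 597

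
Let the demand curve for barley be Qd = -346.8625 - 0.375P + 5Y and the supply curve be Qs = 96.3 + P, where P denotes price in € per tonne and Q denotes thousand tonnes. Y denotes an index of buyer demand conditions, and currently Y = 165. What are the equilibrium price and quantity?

With Y = 165, demand is Qd = 478.1375 - 0.375P.
Set Qd = Qs: 478.1375 - 0.375P = 96.3 + P, so 381.8375 = 1.375P and P* = 277.7.
From the demand curve, Q* = 478.1375 - 0.375(277.7) = 374.

P* = 277.7, Q* = 374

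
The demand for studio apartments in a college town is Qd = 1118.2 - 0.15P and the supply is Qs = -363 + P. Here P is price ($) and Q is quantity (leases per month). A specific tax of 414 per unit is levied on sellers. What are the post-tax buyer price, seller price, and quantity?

P_b = 1648, P_s = 1234, Q = 871

The tax drives a wedge P_b - P_s = 414. Substituting P_s = P_b - 414 into supply: Qs = -777 + P_b.
Equate demand and the shifted supply: 1118.2 - 0.15P_b = -777 + P_b, giving 1.15P_b = 1895.2, so P_b = 1648.
Then P_s = 1648 - 414 = 1234 and Q = 1118.2 - 0.15(1648) = 871.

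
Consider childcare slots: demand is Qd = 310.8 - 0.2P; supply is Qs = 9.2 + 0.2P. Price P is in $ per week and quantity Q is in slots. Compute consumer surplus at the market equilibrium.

At equilibrium Qd = Qs, so 310.8 - 0.2P = 9.2 + 0.2P; collecting terms, 301.6 = 0.4P and P* = 754.
Then Q* = 310.8 - 0.2(754) = 160.
Demand choke price (Qd = 0): P = 310.8/0.2 = 1554. Consumer surplus = ½ × (1554 - 754) × 160 = 64000.

Consumer surplus = 64000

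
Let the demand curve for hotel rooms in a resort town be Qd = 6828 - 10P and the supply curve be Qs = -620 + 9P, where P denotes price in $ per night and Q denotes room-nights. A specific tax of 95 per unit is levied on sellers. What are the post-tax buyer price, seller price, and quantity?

P_b = 437, P_s = 342, Q = 2458

Sellers keep P_s = P_b - 95 per unit, so supply in terms of the buyer price is Qs = -1475 + 9P_b.
Market clearing requires 6828 - 10P_b = -1475 + 9P_b; hence 8303 = 19P_b and P_b = 437.
So P_s = 342 and the quantity traded is Q = 6828 - 10(437) = 2458.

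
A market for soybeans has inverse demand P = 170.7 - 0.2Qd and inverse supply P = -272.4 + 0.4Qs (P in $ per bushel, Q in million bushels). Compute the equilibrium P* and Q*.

P* = 23, Q* = 738.5

Inverting to quantity form: Qd = 853.5 - 5P and Qs = 681 + 2.5P.
The market clears where 853.5 - 5P = 681 + 2.5P. Rearranging, 7.5P = 172.5, hence P* = 23.
Substitute back: Q* = 853.5 - 5(23) = 738.5.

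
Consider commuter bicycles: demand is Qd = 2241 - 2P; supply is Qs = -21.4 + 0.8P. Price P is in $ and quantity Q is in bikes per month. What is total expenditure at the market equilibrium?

Equating demand and supply, 2241 - 2P = -21.4 + 0.8P gives 2.8P = 2262.4, so P* = 808.
Then Q* = 2241 - 2(808) = 625.
Total expenditure = P* × Q* = 808 × 625 = 505000.

Total expenditure = 505000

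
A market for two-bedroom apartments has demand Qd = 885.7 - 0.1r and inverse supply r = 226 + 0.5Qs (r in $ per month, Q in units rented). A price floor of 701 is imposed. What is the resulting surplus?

In direct form, Qs = -452 + 2r.
At r = 701: Qd = 815.6 and Qs = 950.
Surplus = Qs - Qd = 950 - 815.6 = 134.4.

Surplus = 134.4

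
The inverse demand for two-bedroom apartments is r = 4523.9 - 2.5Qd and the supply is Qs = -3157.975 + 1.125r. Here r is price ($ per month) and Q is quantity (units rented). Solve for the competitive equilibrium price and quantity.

r* = 3257.4, Q* = 506.6

In direct form, Qd = 1809.56 - 0.4r.
Equating demand and supply, 1809.56 - 0.4r = -3157.975 + 1.125r gives 1.525r = 4967.535, so r* = 3257.4.
Then Q* = 1809.56 - 0.4(3257.4) = 506.6.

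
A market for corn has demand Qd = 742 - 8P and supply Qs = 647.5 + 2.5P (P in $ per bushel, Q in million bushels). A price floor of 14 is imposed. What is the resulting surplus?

Evaluating both curves at the floor price 14 gives Qd = 630, Qs = 682.5.
Surplus = Qs - Qd = 682.5 - 630 = 52.5.

Surplus = 52.5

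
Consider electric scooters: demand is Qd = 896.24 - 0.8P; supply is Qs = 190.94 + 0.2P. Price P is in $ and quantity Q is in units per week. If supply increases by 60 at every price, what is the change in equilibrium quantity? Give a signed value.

Set Qd = Qs: 896.24 - 0.8P = 190.94 + 0.2P, so 705.3 = P and P* = 705.3.
Plugging P* into demand: Q* = 896.24 - 0.8(705.3) = 332.
After the shift, supply is Qs = 250.94 + 0.2P.
The new intersection has 645.3 = P, i.e. P = 645.3, Q = 380.
ΔQ = 380 - 332 = 48.

ΔQ = 48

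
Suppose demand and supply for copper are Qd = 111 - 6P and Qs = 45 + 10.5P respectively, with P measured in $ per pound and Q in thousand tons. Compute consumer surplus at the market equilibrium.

Set Qd = Qs: 111 - 6P = 45 + 10.5P, so 66 = 16.5P and P* = 4.
Substitute back: Q* = 111 - 6(4) = 87.
Demand choke price (Qd = 0): P = 111/6 = 18.5. Consumer surplus = ½ × (18.5 - 4) × 87 = 630.75.

Consumer surplus = 630.75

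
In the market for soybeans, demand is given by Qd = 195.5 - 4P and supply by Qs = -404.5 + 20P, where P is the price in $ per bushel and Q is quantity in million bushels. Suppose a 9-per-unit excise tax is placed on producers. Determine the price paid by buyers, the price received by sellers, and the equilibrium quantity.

P_b = 32.5, P_s = 23.5, Q = 65.5

With a tax of 9 on producers, they supply based on the net price P_s = P_b - 9, so Qs = -584.5 + 20P_b.
Equate demand and the shifted supply: 195.5 - 4P_b = -584.5 + 20P_b, giving 24P_b = 780, so P_b = 32.5.
Then P_s = 32.5 - 9 = 23.5 and Q = 195.5 - 4(32.5) = 65.5.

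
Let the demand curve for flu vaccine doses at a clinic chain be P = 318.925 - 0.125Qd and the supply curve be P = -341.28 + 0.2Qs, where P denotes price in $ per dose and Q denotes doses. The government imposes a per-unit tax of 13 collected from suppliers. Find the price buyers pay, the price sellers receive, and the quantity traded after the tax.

In direct form, Qd = 2551.4 - 8P and Qs = 1706.4 + 5P.
Suppliers keep P_s = P_b - 13 per unit, so supply in terms of the buyer price is Qs = 1641.4 + 5P_b.
Set Qd = Qs: 2551.4 - 8P_b = 1641.4 + 5P_b, so 910 = 13P_b and P_b = 70.
So P_s = 57 and the quantity traded is Q = 2551.4 - 8(70) = 1991.4.

P_b = 70, P_s = 57, Q = 1991.4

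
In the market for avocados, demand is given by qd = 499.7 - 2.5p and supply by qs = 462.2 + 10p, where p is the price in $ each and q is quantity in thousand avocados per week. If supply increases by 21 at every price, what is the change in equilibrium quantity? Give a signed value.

Δq = 4.2

The market clears where 499.7 - 2.5p = 462.2 + 10p. Rearranging, 12.5p = 37.5, hence p* = 3.
Then q* = 499.7 - 2.5(3) = 492.2.
After the shift, supply is qs = 483.2 + 10p.
New equilibrium: 16.5 = 12.5p, so p = 1.32 and q = 496.4.
Δq = 496.4 - 492.2 = 4.2.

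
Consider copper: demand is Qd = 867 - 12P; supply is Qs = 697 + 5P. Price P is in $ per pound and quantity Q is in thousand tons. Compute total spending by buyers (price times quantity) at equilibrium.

Total spending by buyers = 7470

Set Qd = Qs: 867 - 12P = 697 + 5P, so 170 = 17P and P* = 10.
Then Q* = 867 - 12(10) = 747.
Total spending by buyers = P* × Q* = 10 × 747 = 7470.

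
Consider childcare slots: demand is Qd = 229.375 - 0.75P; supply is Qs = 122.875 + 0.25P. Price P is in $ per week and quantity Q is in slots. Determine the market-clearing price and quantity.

P* = 106.5, Q* = 149.5

The market clears where 229.375 - 0.75P = 122.875 + 0.25P. Rearranging, P = 106.5, hence P* = 106.5.
Substitute back: Q* = 229.375 - 0.75(106.5) = 149.5.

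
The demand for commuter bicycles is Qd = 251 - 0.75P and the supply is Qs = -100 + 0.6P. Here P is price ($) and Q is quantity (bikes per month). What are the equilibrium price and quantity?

The market clears where 251 - 0.75P = -100 + 0.6P. Rearranging, 1.35P = 351, hence P* = 260.
Then Q* = 251 - 0.75(260) = 56.

P* = 260, Q* = 56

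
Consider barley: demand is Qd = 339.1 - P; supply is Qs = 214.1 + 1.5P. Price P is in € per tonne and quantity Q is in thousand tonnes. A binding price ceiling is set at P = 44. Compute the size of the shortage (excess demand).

Evaluating both curves at the ceiling price 44 gives Qd = 295.1, Qs = 280.1.
Shortage = Qd - Qs = 295.1 - 280.1 = 15.

Shortage = 15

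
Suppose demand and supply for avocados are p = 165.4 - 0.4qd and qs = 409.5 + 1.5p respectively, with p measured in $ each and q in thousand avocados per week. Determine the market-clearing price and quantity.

Rewriting in direct form: qd = 413.5 - 2.5p.
At equilibrium qd = qs, so 413.5 - 2.5p = 409.5 + 1.5p; collecting terms, 4 = 4p and p* = 1.
From the demand curve, q* = 413.5 - 2.5(1) = 411.

p* = 1, q* = 411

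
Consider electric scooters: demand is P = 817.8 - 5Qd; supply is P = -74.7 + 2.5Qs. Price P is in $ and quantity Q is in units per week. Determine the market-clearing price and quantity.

Inverting to quantity form: Qd = 163.56 - 0.2P and Qs = 29.88 + 0.4P.
At equilibrium Qd = Qs, so 163.56 - 0.2P = 29.88 + 0.4P; collecting terms, 133.68 = 0.6P and P* = 222.8.
From the demand curve, Q* = 163.56 - 0.2(222.8) = 119.

P* = 222.8, Q* = 119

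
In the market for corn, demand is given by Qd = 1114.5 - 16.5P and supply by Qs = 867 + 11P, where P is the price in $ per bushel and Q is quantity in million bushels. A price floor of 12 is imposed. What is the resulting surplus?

At P = 12: Qd = 916.5 and Qs = 999.
Surplus = Qs - Qd = 999 - 916.5 = 82.5.

Surplus = 82.5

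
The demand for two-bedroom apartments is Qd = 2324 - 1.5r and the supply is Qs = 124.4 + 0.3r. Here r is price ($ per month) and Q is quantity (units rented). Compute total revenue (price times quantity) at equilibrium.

Total revenue = 600002

Set Qd = Qs: 2324 - 1.5r = 124.4 + 0.3r, so 2199.6 = 1.8r and r* = 1222.
Substitute back: Q* = 2324 - 1.5(1222) = 491.
Total revenue = r* × Q* = 1222 × 491 = 600002.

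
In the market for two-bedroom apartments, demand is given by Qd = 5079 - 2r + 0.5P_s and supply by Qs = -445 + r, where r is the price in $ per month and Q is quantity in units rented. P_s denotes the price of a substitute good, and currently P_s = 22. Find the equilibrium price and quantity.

r* = 1845, Q* = 1400

With P_s = 22, demand is Qd = 5090 - 2r.
At equilibrium Qd = Qs, so 5090 - 2r = -445 + r; collecting terms, 5535 = 3r and r* = 1845.
Substitute back: Q* = 5090 - 2(1845) = 1400.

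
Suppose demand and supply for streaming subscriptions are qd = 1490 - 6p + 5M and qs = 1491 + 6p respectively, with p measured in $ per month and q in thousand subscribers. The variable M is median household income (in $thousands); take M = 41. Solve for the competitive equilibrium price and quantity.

With M = 41, demand is qd = 1695 - 6p.
The market clears where 1695 - 6p = 1491 + 6p. Rearranging, 12p = 204, hence p* = 17.
Then q* = 1695 - 6(17) = 1593.

p* = 17, q* = 1593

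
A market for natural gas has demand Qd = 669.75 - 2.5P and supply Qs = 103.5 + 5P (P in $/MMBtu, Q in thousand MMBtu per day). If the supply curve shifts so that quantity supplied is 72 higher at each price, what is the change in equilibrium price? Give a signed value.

ΔP = -9.6

Equating demand and supply, 669.75 - 2.5P = 103.5 + 5P gives 7.5P = 566.25, so P* = 75.5.
From the demand curve, Q* = 669.75 - 2.5(75.5) = 481.
After the shift, supply is Qs = 175.5 + 5P.
Re-solving, 7.5P = 494.25 gives P = 65.9 and Q = 505.
ΔP = 65.9 - 75.5 = -9.6.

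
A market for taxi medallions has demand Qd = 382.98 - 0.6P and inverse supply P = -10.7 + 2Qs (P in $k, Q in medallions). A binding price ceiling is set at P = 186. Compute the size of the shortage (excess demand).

Shortage = 173.03

In direct form, Qs = 5.35 + 0.5P.
At P = 186: Qd = 271.38 and Qs = 98.35.
Shortage = Qd - Qs = 271.38 - 98.35 = 173.03.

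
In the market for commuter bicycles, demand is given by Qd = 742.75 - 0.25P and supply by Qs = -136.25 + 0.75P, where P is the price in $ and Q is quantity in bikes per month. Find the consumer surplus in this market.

Equating demand and supply, 742.75 - 0.25P = -136.25 + 0.75P gives P = 879, so P* = 879.
Plugging P* into demand: Q* = 742.75 - 0.25(879) = 523.
Demand choke price (Qd = 0): P = 742.75/0.25 = 2971. Consumer surplus = ½ × (2971 - 879) × 523 = 547058.

Consumer surplus = 547058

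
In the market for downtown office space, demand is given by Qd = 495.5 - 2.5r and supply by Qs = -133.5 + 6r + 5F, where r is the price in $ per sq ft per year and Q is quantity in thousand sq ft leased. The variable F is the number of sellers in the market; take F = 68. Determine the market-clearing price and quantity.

r* = 34, Q* = 410.5

With F = 68, supply is Qs = 206.5 + 6r.
Set Qd = Qs: 495.5 - 2.5r = 206.5 + 6r, so 289 = 8.5r and r* = 34.
From the demand curve, Q* = 495.5 - 2.5(34) = 410.5.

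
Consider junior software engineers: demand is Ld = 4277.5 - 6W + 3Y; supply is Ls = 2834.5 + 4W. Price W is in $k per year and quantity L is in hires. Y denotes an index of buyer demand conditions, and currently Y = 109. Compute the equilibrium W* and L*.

With Y = 109, demand is Ld = 4604.5 - 6W.
Set Ld = Ls: 4604.5 - 6W = 2834.5 + 4W, so 1770 = 10W and W* = 177.
Substitute back: L* = 4604.5 - 6(177) = 3542.5.

W* = 177, L* = 3542.5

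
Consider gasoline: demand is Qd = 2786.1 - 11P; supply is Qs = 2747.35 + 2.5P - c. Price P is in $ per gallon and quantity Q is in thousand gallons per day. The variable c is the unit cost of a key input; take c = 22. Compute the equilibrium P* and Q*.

With c = 22, supply is Qs = 2725.35 + 2.5P.
The market clears where 2786.1 - 11P = 2725.35 + 2.5P. Rearranging, 13.5P = 60.75, hence P* = 4.5.
From the demand curve, Q* = 2786.1 - 11(4.5) = 2736.6.

P* = 4.5, Q* = 2736.6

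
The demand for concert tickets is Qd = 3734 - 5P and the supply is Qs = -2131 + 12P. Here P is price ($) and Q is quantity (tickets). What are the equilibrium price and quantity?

At equilibrium Qd = Qs, so 3734 - 5P = -2131 + 12P; collecting terms, 5865 = 17P and P* = 345.
Plugging P* into demand: Q* = 3734 - 5(345) = 2009.

P* = 345, Q* = 2009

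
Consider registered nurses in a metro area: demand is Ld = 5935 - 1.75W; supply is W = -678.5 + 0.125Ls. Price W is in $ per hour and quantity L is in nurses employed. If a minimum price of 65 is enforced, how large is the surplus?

Surplus = 126.75

In direct form, Ls = 5428 + 8W.
With W fixed at 65, quantity demanded is 5821.25 and quantity supplied is 5948.
Surplus = Ls - Ld = 5948 - 5821.25 = 126.75.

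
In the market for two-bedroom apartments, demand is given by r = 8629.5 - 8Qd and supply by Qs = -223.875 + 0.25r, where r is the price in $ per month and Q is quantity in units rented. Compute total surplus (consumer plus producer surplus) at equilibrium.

Total surplus = 2492281.5

Rewriting in direct form: Qd = 1078.6875 - 0.125r.
At equilibrium Qd = Qs, so 1078.6875 - 0.125r = -223.875 + 0.25r; collecting terms, 1302.5625 = 0.375r and r* = 3473.5.
Substitute back: Q* = 1078.6875 - 0.125(3473.5) = 644.5.
Demand choke price = 8629.5; supply choke price = 895.5. CS = ½(8629.5 - 3473.5)(644.5) = 1661521; PS = ½(3473.5 - 895.5)(644.5) = 830760.5. Total surplus = 2492281.5.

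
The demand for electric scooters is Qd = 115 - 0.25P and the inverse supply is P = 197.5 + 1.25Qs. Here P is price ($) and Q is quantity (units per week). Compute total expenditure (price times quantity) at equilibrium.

Rewriting in direct form: Qs = -158 + 0.8P.
Set Qd = Qs: 115 - 0.25P = -158 + 0.8P, so 273 = 1.05P and P* = 260.
Plugging P* into demand: Q* = 115 - 0.25(260) = 50.
Total expenditure = P* × Q* = 260 × 50 = 13000.

Total expenditure = 13000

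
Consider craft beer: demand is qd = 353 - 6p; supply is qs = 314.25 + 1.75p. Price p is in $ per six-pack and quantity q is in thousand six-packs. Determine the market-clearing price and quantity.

p* = 5, q* = 323

Equating demand and supply, 353 - 6p = 314.25 + 1.75p gives 7.75p = 38.75, so p* = 5.
Then q* = 353 - 6(5) = 323.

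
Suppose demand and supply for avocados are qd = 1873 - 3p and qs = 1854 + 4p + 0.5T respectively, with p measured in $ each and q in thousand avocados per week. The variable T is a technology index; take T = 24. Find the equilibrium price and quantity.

p* = 1, q* = 1870

With T = 24, supply is qs = 1866 + 4p.
Equating demand and supply, 1873 - 3p = 1866 + 4p gives 7p = 7, so p* = 1.
From the demand curve, q* = 1873 - 3(1) = 1870.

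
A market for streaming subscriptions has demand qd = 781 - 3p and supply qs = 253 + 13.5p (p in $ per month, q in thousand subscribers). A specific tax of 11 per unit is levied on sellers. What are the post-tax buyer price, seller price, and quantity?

Sellers keep p_s = p_b - 11 per unit, so supply in terms of the buyer price is qs = 104.5 + 13.5p_b.
Set qd = qs: 781 - 3p_b = 104.5 + 13.5p_b, so 676.5 = 16.5p_b and p_b = 41.
Then p_s = 41 - 11 = 30 and q = 781 - 3(41) = 658.

p_b = 41, p_s = 30, q = 658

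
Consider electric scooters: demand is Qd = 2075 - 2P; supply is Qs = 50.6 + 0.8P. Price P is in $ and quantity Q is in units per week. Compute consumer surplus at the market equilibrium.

Consumer surplus = 98910.25

Set Qd = Qs: 2075 - 2P = 50.6 + 0.8P, so 2024.4 = 2.8P and P* = 723.
Then Q* = 2075 - 2(723) = 629.
Demand choke price (Qd = 0): P = 2075/2 = 1037.5. Consumer surplus = ½ × (1037.5 - 723) × 629 = 98910.25.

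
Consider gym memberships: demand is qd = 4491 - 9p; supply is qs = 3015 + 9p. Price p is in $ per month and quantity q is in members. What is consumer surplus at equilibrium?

Set qd = qs: 4491 - 9p = 3015 + 9p, so 1476 = 18p and p* = 82.
Then q* = 4491 - 9(82) = 3753.
Demand choke price (qd = 0): p = 4491/9 = 499. Consumer surplus = ½ × (499 - 82) × 3753 = 782500.5.

Consumer surplus = 782500.5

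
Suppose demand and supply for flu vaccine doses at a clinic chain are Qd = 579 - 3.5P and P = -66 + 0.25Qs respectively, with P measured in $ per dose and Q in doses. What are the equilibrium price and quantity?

Rewriting in direct form: Qs = 264 + 4P.
Set Qd = Qs: 579 - 3.5P = 264 + 4P, so 315 = 7.5P and P* = 42.
From the demand curve, Q* = 579 - 3.5(42) = 432.

P* = 42, Q* = 432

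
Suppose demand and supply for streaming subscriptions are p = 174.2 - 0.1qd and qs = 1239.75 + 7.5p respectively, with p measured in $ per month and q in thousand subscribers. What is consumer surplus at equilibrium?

Consumer surplus = 105851.25

Rewriting in direct form: qd = 1742 - 10p.
Equating demand and supply, 1742 - 10p = 1239.75 + 7.5p gives 17.5p = 502.25, so p* = 28.7.
Plugging p* into demand: q* = 1742 - 10(28.7) = 1455.
Demand choke price (qd = 0): p = 1742/10 = 174.2. Consumer surplus = ½ × (174.2 - 28.7) × 1455 = 105851.25.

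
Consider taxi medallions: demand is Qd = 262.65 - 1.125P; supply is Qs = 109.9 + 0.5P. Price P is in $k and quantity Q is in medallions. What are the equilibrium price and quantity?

The market clears where 262.65 - 1.125P = 109.9 + 0.5P. Rearranging, 1.625P = 152.75, hence P* = 94.
Substitute back: Q* = 262.65 - 1.125(94) = 156.9.

P* = 94, Q* = 156.9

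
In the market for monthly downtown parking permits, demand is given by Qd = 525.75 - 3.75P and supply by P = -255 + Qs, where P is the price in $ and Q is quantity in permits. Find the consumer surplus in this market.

Consumer surplus = 12979.2

Rewriting in direct form: Qs = 255 + P.
Equating demand and supply, 525.75 - 3.75P = 255 + P gives 4.75P = 270.75, so P* = 57.
Substitute back: Q* = 525.75 - 3.75(57) = 312.
Demand choke price (Qd = 0): P = 525.75/3.75 = 140.2. Consumer surplus = ½ × (140.2 - 57) × 312 = 12979.2.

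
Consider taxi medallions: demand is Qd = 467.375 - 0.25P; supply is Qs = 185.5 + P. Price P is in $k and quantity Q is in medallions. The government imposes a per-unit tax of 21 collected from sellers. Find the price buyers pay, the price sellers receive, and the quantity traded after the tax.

The tax drives a wedge P_b - P_s = 21. Substituting P_s = P_b - 21 into supply: Qs = 164.5 + P_b.
Market clearing requires 467.375 - 0.25P_b = 164.5 + P_b; hence 302.875 = 1.25P_b and P_b = 242.3.
Then P_s = 242.3 - 21 = 221.3 and Q = 467.375 - 0.25(242.3) = 406.8.

P_b = 242.3, P_s = 221.3, Q = 406.8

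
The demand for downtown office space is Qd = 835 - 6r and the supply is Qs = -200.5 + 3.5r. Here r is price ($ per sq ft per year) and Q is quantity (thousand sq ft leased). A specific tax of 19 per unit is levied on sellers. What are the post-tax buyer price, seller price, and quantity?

The tax drives a wedge r_b - r_s = 19. Substituting r_s = r_b - 19 into supply: Qs = -267 + 3.5r_b.
Equate demand and the shifted supply: 835 - 6r_b = -267 + 3.5r_b, giving 9.5r_b = 1102, so r_b = 116.
So r_s = 97 and the quantity traded is Q = 835 - 6(116) = 139.

r_b = 116, r_s = 97, Q = 139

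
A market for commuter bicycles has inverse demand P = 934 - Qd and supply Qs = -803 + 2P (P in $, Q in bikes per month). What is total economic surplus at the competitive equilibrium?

Inverting to quantity form: Qd = 934 - P.
Set Qd = Qs: 934 - P = -803 + 2P, so 1737 = 3P and P* = 579.
Then Q* = 934 - 579 = 355.
Demand choke price = 934; supply choke price = 401.5. CS = ½(934 - 579)(355) = 63012.5; PS = ½(579 - 401.5)(355) = 31506.25. Total surplus = 94518.75.

Total surplus = 94518.75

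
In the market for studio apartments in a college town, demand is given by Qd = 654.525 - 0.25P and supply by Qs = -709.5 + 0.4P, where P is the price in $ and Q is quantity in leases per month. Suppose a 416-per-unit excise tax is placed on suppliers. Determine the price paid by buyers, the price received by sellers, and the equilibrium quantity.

The tax drives a wedge P_b - P_s = 416. Substituting P_s = P_b - 416 into supply: Qs = -875.9 + 0.4P_b.
Market clearing requires 654.525 - 0.25P_b = -875.9 + 0.4P_b; hence 1530.425 = 0.65P_b and P_b = 2354.5.
So P_s = 1938.5 and the quantity traded is Q = 654.525 - 0.25(2354.5) = 65.9.

P_b = 2354.5, P_s = 1938.5, Q = 65.9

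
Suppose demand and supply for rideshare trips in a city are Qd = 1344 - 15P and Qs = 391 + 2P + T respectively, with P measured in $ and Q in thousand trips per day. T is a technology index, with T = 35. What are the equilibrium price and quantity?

With T = 35, supply is Qs = 426 + 2P.
Equating demand and supply, 1344 - 15P = 426 + 2P gives 17P = 918, so P* = 54.
Then Q* = 1344 - 15(54) = 534.

P* = 54, Q* = 534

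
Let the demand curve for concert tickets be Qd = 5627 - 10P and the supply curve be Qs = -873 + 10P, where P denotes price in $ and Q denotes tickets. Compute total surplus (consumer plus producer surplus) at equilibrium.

Total surplus = 565012.9

At equilibrium Qd = Qs, so 5627 - 10P = -873 + 10P; collecting terms, 6500 = 20P and P* = 325.
Then Q* = 5627 - 10(325) = 2377.
Demand choke price = 562.7; supply choke price = 87.3. CS = ½(562.7 - 325)(2377) = 282506.45; PS = ½(325 - 87.3)(2377) = 282506.45. Total surplus = 565012.9.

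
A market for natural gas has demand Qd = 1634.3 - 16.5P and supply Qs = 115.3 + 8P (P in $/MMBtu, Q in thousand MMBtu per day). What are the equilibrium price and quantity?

P* = 62, Q* = 611.3

Equating demand and supply, 1634.3 - 16.5P = 115.3 + 8P gives 24.5P = 1519, so P* = 62.
Plugging P* into demand: Q* = 1634.3 - 16.5(62) = 611.3.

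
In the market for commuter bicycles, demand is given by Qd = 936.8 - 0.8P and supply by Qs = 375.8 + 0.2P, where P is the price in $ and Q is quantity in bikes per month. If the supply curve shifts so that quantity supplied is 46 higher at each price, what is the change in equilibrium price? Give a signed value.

ΔP = -46

At equilibrium Qd = Qs, so 936.8 - 0.8P = 375.8 + 0.2P; collecting terms, 561 = P and P* = 561.
Then Q* = 936.8 - 0.8(561) = 488.
After the shift, supply is Qs = 421.8 + 0.2P.
New equilibrium: 515 = P, so P = 515 and Q = 524.8.
ΔP = 515 - 561 = -46.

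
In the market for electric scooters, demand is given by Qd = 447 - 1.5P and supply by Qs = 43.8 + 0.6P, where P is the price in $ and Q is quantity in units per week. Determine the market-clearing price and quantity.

Equating demand and supply, 447 - 1.5P = 43.8 + 0.6P gives 2.1P = 403.2, so P* = 192.
Plugging P* into demand: Q* = 447 - 1.5(192) = 159.

P* = 192, Q* = 159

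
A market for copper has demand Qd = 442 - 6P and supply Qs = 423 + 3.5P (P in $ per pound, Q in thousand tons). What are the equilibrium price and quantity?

P* = 2, Q* = 430

Equating demand and supply, 442 - 6P = 423 + 3.5P gives 9.5P = 19, so P* = 2.
From the demand curve, Q* = 442 - 6(2) = 430.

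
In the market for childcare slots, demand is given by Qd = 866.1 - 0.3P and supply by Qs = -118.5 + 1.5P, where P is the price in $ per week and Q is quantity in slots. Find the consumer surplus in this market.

At equilibrium Qd = Qs, so 866.1 - 0.3P = -118.5 + 1.5P; collecting terms, 984.6 = 1.8P and P* = 547.
Then Q* = 866.1 - 0.3(547) = 702.
Demand choke price (Qd = 0): P = 866.1/0.3 = 2887. Consumer surplus = ½ × (2887 - 547) × 702 = 821340.

Consumer surplus = 821340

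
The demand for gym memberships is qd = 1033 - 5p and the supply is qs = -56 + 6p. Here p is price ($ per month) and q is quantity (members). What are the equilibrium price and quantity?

p* = 99, q* = 538

Equating demand and supply, 1033 - 5p = -56 + 6p gives 11p = 1089, so p* = 99.
Substitute back: q* = 1033 - 5(99) = 538.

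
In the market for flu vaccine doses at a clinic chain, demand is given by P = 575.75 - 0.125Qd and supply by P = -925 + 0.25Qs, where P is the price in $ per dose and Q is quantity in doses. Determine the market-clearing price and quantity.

Inverting to quantity form: Qd = 4606 - 8P and Qs = 3700 + 4P.
Set Qd = Qs: 4606 - 8P = 3700 + 4P, so 906 = 12P and P* = 75.5.
Substitute back: Q* = 4606 - 8(75.5) = 4002.

P* = 75.5, Q* = 4002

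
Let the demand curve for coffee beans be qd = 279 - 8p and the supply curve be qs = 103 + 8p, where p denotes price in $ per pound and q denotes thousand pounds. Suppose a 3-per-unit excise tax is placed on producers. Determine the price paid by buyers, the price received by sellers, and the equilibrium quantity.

The tax drives a wedge p_b - p_s = 3. Substituting p_s = p_b - 3 into supply: qs = 79 + 8p_b.
Equate demand and the shifted supply: 279 - 8p_b = 79 + 8p_b, giving 16p_b = 200, so p_b = 12.5.
So p_s = 9.5 and the quantity traded is q = 279 - 8(12.5) = 179.

p_b = 12.5, p_s = 9.5, q = 179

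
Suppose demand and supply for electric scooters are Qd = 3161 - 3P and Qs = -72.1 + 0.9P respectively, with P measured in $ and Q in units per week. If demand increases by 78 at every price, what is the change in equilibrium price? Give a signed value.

ΔP = 20

At equilibrium Qd = Qs, so 3161 - 3P = -72.1 + 0.9P; collecting terms, 3233.1 = 3.9P and P* = 829.
Substitute back: Q* = 3161 - 3(829) = 674.
After the shift, demand is Qd = 3239 - 3P.
Re-solving, 3.9P = 3311.1 gives P = 849 and Q = 692.
ΔP = 849 - 829 = 20.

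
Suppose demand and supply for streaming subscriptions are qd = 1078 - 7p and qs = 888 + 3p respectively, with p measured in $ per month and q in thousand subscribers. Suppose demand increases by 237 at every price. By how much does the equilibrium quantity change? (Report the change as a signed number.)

At equilibrium qd = qs, so 1078 - 7p = 888 + 3p; collecting terms, 190 = 10p and p* = 19.
Then q* = 1078 - 7(19) = 945.
After the shift, demand is qd = 1315 - 7p.
New equilibrium: 427 = 10p, so p = 42.7 and q = 1016.1.
Δq = 1016.1 - 945 = 71.1.

Δq = 71.1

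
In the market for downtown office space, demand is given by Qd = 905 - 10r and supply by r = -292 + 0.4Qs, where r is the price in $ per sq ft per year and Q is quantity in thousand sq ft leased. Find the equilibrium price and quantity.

r* = 14, Q* = 765

Rewriting in direct form: Qs = 730 + 2.5r.
Equating demand and supply, 905 - 10r = 730 + 2.5r gives 12.5r = 175, so r* = 14.
From the demand curve, Q* = 905 - 10(14) = 765.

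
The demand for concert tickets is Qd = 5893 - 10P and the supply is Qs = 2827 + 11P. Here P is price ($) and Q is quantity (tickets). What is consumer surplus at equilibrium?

The market clears where 5893 - 10P = 2827 + 11P. Rearranging, 21P = 3066, hence P* = 146.
Then Q* = 5893 - 10(146) = 4433.
Demand choke price (Qd = 0): P = 5893/10 = 589.3. Consumer surplus = ½ × (589.3 - 146) × 4433 = 982574.45.

Consumer surplus = 982574.45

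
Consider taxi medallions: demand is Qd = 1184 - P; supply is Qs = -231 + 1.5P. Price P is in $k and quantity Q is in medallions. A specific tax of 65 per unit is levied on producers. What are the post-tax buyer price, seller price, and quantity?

Producers keep P_s = P_b - 65 per unit, so supply in terms of the buyer price is Qs = -328.5 + 1.5P_b.
Market clearing requires 1184 - P_b = -328.5 + 1.5P_b; hence 1512.5 = 2.5P_b and P_b = 605.
So P_s = 540 and the quantity traded is Q = 1184 - 605 = 579.

P_b = 605, P_s = 540, Q = 579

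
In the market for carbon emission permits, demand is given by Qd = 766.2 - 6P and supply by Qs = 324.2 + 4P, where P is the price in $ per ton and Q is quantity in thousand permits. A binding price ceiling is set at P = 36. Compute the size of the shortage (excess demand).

With P fixed at 36, quantity demanded is 550.2 and quantity supplied is 468.2.
Shortage = Qd - Qs = 550.2 - 468.2 = 82.

Shortage = 82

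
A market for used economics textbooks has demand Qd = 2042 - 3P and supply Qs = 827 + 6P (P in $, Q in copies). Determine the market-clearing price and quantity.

P* = 135, Q* = 1637

At equilibrium Qd = Qs, so 2042 - 3P = 827 + 6P; collecting terms, 1215 = 9P and P* = 135.
Substitute back: Q* = 2042 - 3(135) = 1637.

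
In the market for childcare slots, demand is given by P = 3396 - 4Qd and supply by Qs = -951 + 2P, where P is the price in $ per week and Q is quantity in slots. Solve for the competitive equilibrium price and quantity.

P* = 800, Q* = 649

Inverting to quantity form: Qd = 849 - 0.25P.
Set Qd = Qs: 849 - 0.25P = -951 + 2P, so 1800 = 2.25P and P* = 800.
Then Q* = 849 - 0.25(800) = 649.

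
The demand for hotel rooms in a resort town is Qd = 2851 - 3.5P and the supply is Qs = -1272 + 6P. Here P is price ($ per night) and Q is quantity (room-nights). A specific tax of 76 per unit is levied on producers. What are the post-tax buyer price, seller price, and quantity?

The tax drives a wedge P_b - P_s = 76. Substituting P_s = P_b - 76 into supply: Qs = -1728 + 6P_b.
Set Qd = Qs: 2851 - 3.5P_b = -1728 + 6P_b, so 4579 = 9.5P_b and P_b = 482.
Then P_s = 482 - 76 = 406 and Q = 2851 - 3.5(482) = 1164.

P_b = 482, P_s = 406, Q = 1164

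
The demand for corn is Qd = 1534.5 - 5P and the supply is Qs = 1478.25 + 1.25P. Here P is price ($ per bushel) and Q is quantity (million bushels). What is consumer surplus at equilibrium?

Consumer surplus = 221861.025

Equating demand and supply, 1534.5 - 5P = 1478.25 + 1.25P gives 6.25P = 56.25, so P* = 9.
From the demand curve, Q* = 1534.5 - 5(9) = 1489.5.
Demand choke price (Qd = 0): P = 1534.5/5 = 306.9. Consumer surplus = ½ × (306.9 - 9) × 1489.5 = 221861.025.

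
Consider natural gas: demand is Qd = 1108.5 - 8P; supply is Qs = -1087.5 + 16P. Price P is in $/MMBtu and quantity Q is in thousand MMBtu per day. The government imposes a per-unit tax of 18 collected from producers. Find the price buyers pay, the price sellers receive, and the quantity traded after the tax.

Producers keep P_s = P_b - 18 per unit, so supply in terms of the buyer price is Qs = -1375.5 + 16P_b.
Set Qd = Qs: 1108.5 - 8P_b = -1375.5 + 16P_b, so 2484 = 24P_b and P_b = 103.5.
Then P_s = 103.5 - 18 = 85.5 and Q = 1108.5 - 8(103.5) = 280.5.

P_b = 103.5, P_s = 85.5, Q = 280.5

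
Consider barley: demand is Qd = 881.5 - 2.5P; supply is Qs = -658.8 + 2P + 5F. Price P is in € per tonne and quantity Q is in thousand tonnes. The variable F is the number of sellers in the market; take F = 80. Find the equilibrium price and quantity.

With F = 80, supply is Qs = -258.8 + 2P.
At equilibrium Qd = Qs, so 881.5 - 2.5P = -258.8 + 2P; collecting terms, 1140.3 = 4.5P and P* = 253.4.
Plugging P* into demand: Q* = 881.5 - 2.5(253.4) = 248.

P* = 253.4, Q* = 248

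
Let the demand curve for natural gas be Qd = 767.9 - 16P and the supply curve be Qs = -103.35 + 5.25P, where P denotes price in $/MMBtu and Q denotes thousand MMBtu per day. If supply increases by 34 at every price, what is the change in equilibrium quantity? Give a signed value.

Equating demand and supply, 767.9 - 16P = -103.35 + 5.25P gives 21.25P = 871.25, so P* = 41.
Plugging P* into demand: Q* = 767.9 - 16(41) = 111.9.
After the shift, supply is Qs = -69.35 + 5.25P.
Re-solving, 21.25P = 837.25 gives P = 39.4 and Q = 137.5.
ΔQ = 137.5 - 111.9 = 25.6.

ΔQ = 25.6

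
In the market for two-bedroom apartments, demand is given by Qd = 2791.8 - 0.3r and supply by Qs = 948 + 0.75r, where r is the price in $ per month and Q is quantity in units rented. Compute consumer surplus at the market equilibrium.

Consumer surplus = 8550375

Set Qd = Qs: 2791.8 - 0.3r = 948 + 0.75r, so 1843.8 = 1.05r and r* = 1756.
Plugging r* into demand: Q* = 2791.8 - 0.3(1756) = 2265.
Demand choke price (Qd = 0): r = 2791.8/0.3 = 9306. Consumer surplus = ½ × (9306 - 1756) × 2265 = 8550375.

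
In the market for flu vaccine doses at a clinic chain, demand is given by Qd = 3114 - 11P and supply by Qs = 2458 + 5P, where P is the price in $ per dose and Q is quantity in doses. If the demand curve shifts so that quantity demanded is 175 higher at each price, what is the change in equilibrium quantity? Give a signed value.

Set Qd = Qs: 3114 - 11P = 2458 + 5P, so 656 = 16P and P* = 41.
Then Q* = 3114 - 11(41) = 2663.
After the shift, demand is Qd = 3289 - 11P.
The new intersection has 831 = 16P, i.e. P = 51.9375, Q = 2717.6875.
ΔQ = 2717.6875 - 2663 = 54.6875.

ΔQ = 54.6875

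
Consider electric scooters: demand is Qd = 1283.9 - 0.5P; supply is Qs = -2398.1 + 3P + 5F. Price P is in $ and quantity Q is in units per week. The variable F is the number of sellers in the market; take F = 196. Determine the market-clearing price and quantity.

With F = 196, supply is Qs = -1418.1 + 3P.
The market clears where 1283.9 - 0.5P = -1418.1 + 3P. Rearranging, 3.5P = 2702, hence P* = 772.
Then Q* = 1283.9 - 0.5(772) = 897.9.

P* = 772, Q* = 897.9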